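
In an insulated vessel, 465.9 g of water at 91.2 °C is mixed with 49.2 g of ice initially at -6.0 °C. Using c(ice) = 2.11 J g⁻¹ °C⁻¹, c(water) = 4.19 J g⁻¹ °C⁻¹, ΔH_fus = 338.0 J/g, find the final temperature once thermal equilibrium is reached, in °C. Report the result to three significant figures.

Heat to bring ice to 0 °C and melt it: q₁ = 49.2×2.11×6.0 + 49.2×338.0 = 17252 J
Heat the water can supply cooling to 0 °C: 465.9×4.19×91.2 = 178033 J > q₁, so all ice melts.
Energy balance: 465.9×4.19×(91.2 − T) = 17252 + 49.2×4.19×(T − 0)
1952.121(91.2 − T) = 17252 + 206.148 T
178033 − 17252 = 2158.269 T
T = 160781 / 2158.269 = 74.50 °C

T_f = 74.5 °C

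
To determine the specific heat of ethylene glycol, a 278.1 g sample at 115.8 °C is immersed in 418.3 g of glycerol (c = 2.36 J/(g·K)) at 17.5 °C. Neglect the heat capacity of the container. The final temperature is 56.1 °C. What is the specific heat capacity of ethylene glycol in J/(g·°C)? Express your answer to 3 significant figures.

q_gained = (418.3 × 2.36) × (56.1 − 17.5) = 38110 J
q_lost = 278.1 × c × (115.8 − 56.1) = 16602.57 c
Set equal: c = 38110 / 16602.57 = 2.30 J/(g·°C)

c = 2.30 J/(g·°C)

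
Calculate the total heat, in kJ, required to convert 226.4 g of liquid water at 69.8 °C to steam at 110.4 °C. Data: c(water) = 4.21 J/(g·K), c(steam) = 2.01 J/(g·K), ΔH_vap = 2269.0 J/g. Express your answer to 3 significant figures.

q = 547 kJ

q1 (heat water 69.8→100.0 °C): 226.4 × 4.21 × 30.2 = 28785 J
q2 (vaporize at 100 °C): 226.4 × 2269.0 = 513702 J
q3 (heat steam 100.0→110.4 °C): 226.4 × 2.01 × 10.4 = 4733 J
Total: 28785 + 513702 + 4733 = 547220 J = 547 kJ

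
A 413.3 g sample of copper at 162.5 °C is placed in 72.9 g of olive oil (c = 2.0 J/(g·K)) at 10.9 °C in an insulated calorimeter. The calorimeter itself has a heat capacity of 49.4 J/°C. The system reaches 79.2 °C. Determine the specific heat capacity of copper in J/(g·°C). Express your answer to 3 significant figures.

c = 0.387 J/(g·°C)

q_gained = (72.9 × 2.0 + 49.4) × (79.2 − 10.9) = 13330 J
q_lost = 413.3 × c × (162.5 − 79.2) = 34427.89 c
Set equal: c = 13330 / 34427.89 = 0.387 J/(g·°C)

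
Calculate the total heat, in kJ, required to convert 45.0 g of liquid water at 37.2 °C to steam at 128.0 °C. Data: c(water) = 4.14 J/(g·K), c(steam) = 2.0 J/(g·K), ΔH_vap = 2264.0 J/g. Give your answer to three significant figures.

q1 (heat water 37.2→100.0 °C): 45.0 × 4.14 × 62.8 = 11700 J
q2 (vaporize at 100 °C): 45.0 × 2264.0 = 101880 J
q3 (heat steam 100.0→128.0 °C): 45.0 × 2.0 × 28.0 = 2520 J
Total: 11700 + 101880 + 2520 = 116100 J = 116 kJ

q = 116 kJ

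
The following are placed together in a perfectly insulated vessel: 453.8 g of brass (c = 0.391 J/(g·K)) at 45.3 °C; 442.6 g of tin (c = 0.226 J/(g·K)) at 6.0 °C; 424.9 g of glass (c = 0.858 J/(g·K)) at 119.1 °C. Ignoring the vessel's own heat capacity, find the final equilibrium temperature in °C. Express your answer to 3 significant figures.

Σ mᵢcᵢ(T − Tᵢ) = 0  ⇒  T = Σ mᵢcᵢTᵢ / Σ mᵢcᵢ
Σ mᵢcᵢ = 453.8×0.391 + 442.6×0.226 + 424.9×0.858 = 642.0276
Σ mᵢcᵢTᵢ = 177.4358×45.3 + 100.0276×6.0 + 364.5642×119.1 = 52058
T = 52058 / 642.0276 = 81.08 °C

T_f = 81.1 °C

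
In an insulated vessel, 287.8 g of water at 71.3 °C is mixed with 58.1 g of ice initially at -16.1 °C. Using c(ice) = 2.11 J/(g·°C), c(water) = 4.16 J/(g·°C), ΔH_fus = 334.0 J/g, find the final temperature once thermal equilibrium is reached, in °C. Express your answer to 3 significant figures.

T_f = 44.5 °C

Heat to bring ice to 0 °C and melt it: q₁ = 58.1×2.11×16.1 + 58.1×334.0 = 21379 J
Heat the water can supply cooling to 0 °C: 287.8×4.16×71.3 = 85363.8 J > q₁, so all ice melts.
Energy balance: 287.8×4.16×(71.3 − T) = 21379 + 58.1×4.16×(T − 0)
1197.248(71.3 − T) = 21379 + 241.696 T
85363.8 − 21379 = 1438.944 T
T = 63984.8 / 1438.944 = 44.47 °C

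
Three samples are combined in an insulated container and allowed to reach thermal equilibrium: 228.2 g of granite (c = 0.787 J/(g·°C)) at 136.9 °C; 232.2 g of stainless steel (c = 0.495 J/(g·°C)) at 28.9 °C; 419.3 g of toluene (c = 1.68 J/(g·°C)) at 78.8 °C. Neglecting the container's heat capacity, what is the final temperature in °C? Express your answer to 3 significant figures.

Σ mᵢcᵢ(T − Tᵢ) = 0  ⇒  T = Σ mᵢcᵢTᵢ / Σ mᵢcᵢ
Σ mᵢcᵢ = 228.2×0.787 + 232.2×0.495 + 419.3×1.68 = 998.9564
Σ mᵢcᵢTᵢ = 179.5934×136.9 + 114.939×28.9 + 704.424×78.8 = 83417
T = 83417 / 998.9564 = 83.50 °C

T_f = 83.5 °C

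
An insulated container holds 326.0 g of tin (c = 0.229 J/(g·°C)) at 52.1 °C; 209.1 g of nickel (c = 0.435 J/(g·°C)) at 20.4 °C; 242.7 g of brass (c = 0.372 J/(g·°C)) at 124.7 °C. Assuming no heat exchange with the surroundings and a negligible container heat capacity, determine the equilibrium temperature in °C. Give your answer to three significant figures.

T_f = 66.4 °C

Σ mᵢcᵢ(T − Tᵢ) = 0  ⇒  T = Σ mᵢcᵢTᵢ / Σ mᵢcᵢ
Σ mᵢcᵢ = 326.0×0.229 + 209.1×0.435 + 242.7×0.372 = 255.8969
Σ mᵢcᵢTᵢ = 74.654×52.1 + 90.9585×20.4 + 90.2844×124.7 = 17003
T = 17003 / 255.8969 = 66.44 °C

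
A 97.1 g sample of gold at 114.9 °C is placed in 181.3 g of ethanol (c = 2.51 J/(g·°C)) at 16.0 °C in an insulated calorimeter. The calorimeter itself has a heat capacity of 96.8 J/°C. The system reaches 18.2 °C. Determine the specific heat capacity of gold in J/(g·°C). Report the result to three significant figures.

q_gained = (181.3 × 2.51 + 96.8) × (18.2 − 16.0) = 1214 J
q_lost = 97.1 × c × (114.9 − 18.2) = 9389.57 c
Set equal: c = 1214 / 9389.57 = 0.129 J/(g·°C)

c = 0.129 J/(g·°C)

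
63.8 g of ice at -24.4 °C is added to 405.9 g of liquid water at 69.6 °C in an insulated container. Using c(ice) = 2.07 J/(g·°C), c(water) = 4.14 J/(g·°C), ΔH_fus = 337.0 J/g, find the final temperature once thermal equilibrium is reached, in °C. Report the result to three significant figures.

T_f = 47.4 °C

Heat to bring ice to 0 °C and melt it: q₁ = 63.8×2.07×24.4 + 63.8×337.0 = 24723 J
Heat the water can supply cooling to 0 °C: 405.9×4.14×69.6 = 116958 J > q₁, so all ice melts.
Energy balance: 405.9×4.14×(69.6 − T) = 24723 + 63.8×4.14×(T − 0)
1680.426(69.6 − T) = 24723 + 264.132 T
116958 − 24723 = 1944.558 T
T = 92235 / 1944.558 = 47.43 °C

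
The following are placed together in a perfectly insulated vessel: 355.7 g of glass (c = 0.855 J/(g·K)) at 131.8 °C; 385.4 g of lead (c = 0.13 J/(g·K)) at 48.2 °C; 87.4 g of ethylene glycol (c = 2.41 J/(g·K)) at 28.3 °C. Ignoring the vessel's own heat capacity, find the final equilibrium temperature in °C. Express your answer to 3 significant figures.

T_f = 85.8 °C

Σ mᵢcᵢ(T − Tᵢ) = 0  ⇒  T = Σ mᵢcᵢTᵢ / Σ mᵢcᵢ
Σ mᵢcᵢ = 355.7×0.855 + 385.4×0.13 + 87.4×2.41 = 564.8595
Σ mᵢcᵢTᵢ = 304.1235×131.8 + 50.102×48.2 + 210.634×28.3 = 48459
T = 48459 / 564.8595 = 85.79 °C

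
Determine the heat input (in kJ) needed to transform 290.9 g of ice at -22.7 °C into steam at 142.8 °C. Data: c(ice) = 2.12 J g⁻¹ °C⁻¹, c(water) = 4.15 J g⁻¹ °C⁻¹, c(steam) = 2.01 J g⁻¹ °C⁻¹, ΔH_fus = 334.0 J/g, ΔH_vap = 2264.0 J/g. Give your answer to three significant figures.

q = 916 kJ

q1 (heat ice -22.7→0.0 °C): 290.9 × 2.12 × 22.7 = 13999 J
q2 (melt at 0 °C): 290.9 × 334.0 = 97161 J
q3 (heat water 0.0→100.0 °C): 290.9 × 4.15 × 100.0 = 120724 J
q4 (vaporize at 100 °C): 290.9 × 2264.0 = 658598 J
q5 (heat steam 100.0→142.8 °C): 290.9 × 2.01 × 42.8 = 25026 J
Total: 13999 + 97161 + 120724 + 658598 + 25026 = 915508 J = 916 kJ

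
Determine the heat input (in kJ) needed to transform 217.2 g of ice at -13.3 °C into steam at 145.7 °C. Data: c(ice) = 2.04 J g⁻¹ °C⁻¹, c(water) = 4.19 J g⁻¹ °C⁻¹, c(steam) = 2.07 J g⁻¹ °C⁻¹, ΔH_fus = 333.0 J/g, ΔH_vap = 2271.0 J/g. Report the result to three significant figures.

q1 (heat ice -13.3→0.0 °C): 217.2 × 2.04 × 13.3 = 5893 J
q2 (melt at 0 °C): 217.2 × 333.0 = 72328 J
q3 (heat water 0.0→100.0 °C): 217.2 × 4.19 × 100.0 = 91007 J
q4 (vaporize at 100 °C): 217.2 × 2271.0 = 493261 J
q5 (heat steam 100.0→145.7 °C): 217.2 × 2.07 × 45.7 = 20547 J
Total: 5893 + 72328 + 91007 + 493261 + 20547 = 683036 J = 683 kJ

q = 683 kJ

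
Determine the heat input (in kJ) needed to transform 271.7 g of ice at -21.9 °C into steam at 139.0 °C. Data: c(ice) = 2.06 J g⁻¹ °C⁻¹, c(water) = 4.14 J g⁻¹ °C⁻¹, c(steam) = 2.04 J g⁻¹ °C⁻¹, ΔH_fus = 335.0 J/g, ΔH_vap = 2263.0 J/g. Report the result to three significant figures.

q = 852 kJ

q1 (heat ice -21.9→0.0 °C): 271.7 × 2.06 × 21.9 = 12257 J
q2 (melt at 0 °C): 271.7 × 335.0 = 91020 J
q3 (heat water 0.0→100.0 °C): 271.7 × 4.14 × 100.0 = 112484 J
q4 (vaporize at 100 °C): 271.7 × 2263.0 = 614857 J
q5 (heat steam 100.0→139.0 °C): 271.7 × 2.04 × 39.0 = 21616 J
Total: 12257 + 91020 + 112484 + 614857 + 21616 = 852234 J = 852 kJ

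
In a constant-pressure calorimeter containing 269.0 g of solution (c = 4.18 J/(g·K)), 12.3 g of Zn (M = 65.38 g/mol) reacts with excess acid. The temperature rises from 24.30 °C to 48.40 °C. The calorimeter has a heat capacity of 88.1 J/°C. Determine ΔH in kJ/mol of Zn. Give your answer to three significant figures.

|ΔT| = |48.40 − 24.30| = 24.10 °C
|q_surr| = (269.0 × 4.18 + 88.1) × 24.10 = 1212.52 × 24.10 = 29220 J
n(Zn) = 12.3 / 65.38 = 0.1881 mol
Temperature rose, so q_rxn = −|q_surr| = -29.22 kJ
ΔH = q_rxn / n = -155.3 kJ/mol

ΔH = -155 kJ/mol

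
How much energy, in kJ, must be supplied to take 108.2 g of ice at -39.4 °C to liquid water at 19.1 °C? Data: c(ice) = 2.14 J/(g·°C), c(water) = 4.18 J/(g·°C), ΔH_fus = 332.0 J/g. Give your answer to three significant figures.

q = 53.7 kJ

q1 (heat ice -39.4→0.0 °C): 108.2 × 2.14 × 39.4 = 9123 J
q2 (melt at 0 °C): 108.2 × 332.0 = 35922 J
q3 (heat water 0.0→19.1 °C): 108.2 × 4.18 × 19.1 = 8638 J
Total: 9123 + 35922 + 8638 = 53683 J = 53.7 kJ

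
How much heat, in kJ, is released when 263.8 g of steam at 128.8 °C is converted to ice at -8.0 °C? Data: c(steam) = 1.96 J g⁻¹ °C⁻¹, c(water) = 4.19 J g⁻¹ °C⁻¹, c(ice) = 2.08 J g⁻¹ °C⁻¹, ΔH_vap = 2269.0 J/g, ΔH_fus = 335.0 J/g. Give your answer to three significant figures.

q = 817 kJ

q1 (cool steam 128.8→100 °C): 263.8 × 1.96 × 28.8 = 14891 J
q2 (condense at 100 °C): 263.8 × 2269.0 = 598562 J
q3 (cool water 100→0 °C): 263.8 × 4.19 × 100.0 = 110532 J
q4 (freeze at 0 °C): 263.8 × 335.0 = 88373 J
q5 (cool ice 0→-8.0 °C): 263.8 × 2.08 × 8.0 = 4390 J
Total: 14891 + 598562 + 110532 + 88373 + 4390 = 816748 J = 817 kJ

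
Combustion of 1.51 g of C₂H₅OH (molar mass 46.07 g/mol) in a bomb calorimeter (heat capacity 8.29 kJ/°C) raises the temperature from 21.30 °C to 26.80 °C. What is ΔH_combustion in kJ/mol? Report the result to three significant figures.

ΔH = -1390 kJ/mol

ΔT = 26.80 − 21.30 = 5.50 °C
q_cal = C_cal × ΔT = 8.29 × 5.50 = 45.595 kJ
n = 1.51 / 46.07 = 0.03278 mol
q_rxn = −q_cal = -45.595 kJ
ΔH = -45.595 / 0.03278 = -1391 kJ/mol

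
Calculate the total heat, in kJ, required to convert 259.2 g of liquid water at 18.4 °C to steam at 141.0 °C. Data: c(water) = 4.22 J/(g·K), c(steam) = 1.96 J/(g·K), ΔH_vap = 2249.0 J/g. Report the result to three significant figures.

q = 693 kJ

q1 (heat water 18.4→100.0 °C): 259.2 × 4.22 × 81.6 = 89256 J
q2 (vaporize at 100 °C): 259.2 × 2249.0 = 582941 J
q3 (heat steam 100.0→141.0 °C): 259.2 × 1.96 × 41.0 = 20829 J
Total: 89256 + 582941 + 20829 = 693026 J = 693 kJ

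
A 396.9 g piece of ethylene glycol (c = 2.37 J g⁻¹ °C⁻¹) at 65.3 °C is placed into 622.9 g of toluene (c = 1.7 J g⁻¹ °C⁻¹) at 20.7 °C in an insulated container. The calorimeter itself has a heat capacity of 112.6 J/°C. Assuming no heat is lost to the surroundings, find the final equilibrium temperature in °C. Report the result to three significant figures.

Heat lost by ethylene glycol = heat gained by toluene + calorimeter.
(396.9)(2.37)(65.3 − T) = [(622.9)(1.7) + 112.6](T − 20.7)
940.653 (65.3 − T) = 1171.53 (T − 20.7)
61425 − 940.653 T = 1171.53 T − 24251
85676 = 2112.183 T
T = 40.56 °C

T_f = 40.6 °C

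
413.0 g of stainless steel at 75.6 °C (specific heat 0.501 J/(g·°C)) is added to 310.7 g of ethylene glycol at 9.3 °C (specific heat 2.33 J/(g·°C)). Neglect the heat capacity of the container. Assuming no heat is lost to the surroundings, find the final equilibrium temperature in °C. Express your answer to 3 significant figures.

Heat lost by stainless steel = heat gained by ethylene glycol.
(413.0)(0.501)(75.6 − T) = (310.7)(2.33)(T − 9.3)
206.913 (75.6 − T) = 723.931 (T − 9.3)
15643 − 206.913 T = 723.931 T − 6732.6
22375.6 = 930.844 T
T = 24.04 °C

T_f = 24.0 °C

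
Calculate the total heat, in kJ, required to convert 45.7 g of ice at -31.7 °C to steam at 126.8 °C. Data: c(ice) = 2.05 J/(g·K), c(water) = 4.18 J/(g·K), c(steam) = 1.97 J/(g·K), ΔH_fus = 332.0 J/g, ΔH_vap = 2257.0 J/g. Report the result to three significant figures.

q1 (heat ice -31.7→0.0 °C): 45.7 × 2.05 × 31.7 = 2970 J
q2 (melt at 0 °C): 45.7 × 332.0 = 15172 J
q3 (heat water 0.0→100.0 °C): 45.7 × 4.18 × 100.0 = 19103 J
q4 (vaporize at 100 °C): 45.7 × 2257.0 = 103145 J
q5 (heat steam 100.0→126.8 °C): 45.7 × 1.97 × 26.8 = 2413 J
Total: 2970 + 15172 + 19103 + 103145 + 2413 = 142803 J = 143 kJ

q = 143 kJ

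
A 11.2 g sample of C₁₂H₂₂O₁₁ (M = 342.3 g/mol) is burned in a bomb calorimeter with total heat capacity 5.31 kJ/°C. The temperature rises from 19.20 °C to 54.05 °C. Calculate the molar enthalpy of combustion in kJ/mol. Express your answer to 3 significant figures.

ΔH = -5660 kJ/mol

ΔT = 54.05 − 19.20 = 34.85 °C
q_cal = C_cal × ΔT = 5.31 × 34.85 = 185.0535 kJ
n = 11.2 / 342.3 = 0.03272 mol
q_rxn = −q_cal = -185.0535 kJ
ΔH = -185.0535 / 0.03272 = -5656 kJ/mol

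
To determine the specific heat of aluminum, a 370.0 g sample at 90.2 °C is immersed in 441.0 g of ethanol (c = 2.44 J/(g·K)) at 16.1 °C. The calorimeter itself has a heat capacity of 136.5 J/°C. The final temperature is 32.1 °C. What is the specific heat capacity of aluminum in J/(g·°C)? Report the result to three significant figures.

q_gained = (441.0 × 2.44 + 136.5) × (32.1 − 16.1) = 19400 J
q_lost = 370.0 × c × (90.2 − 32.1) = 21497 c
Set equal: c = 19400 / 21497 = 0.902 J/(g·°C)

c = 0.902 J/(g·°C)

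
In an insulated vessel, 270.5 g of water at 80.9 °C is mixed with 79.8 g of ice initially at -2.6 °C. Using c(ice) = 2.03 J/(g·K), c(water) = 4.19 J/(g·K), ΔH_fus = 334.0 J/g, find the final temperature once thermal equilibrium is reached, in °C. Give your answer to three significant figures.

T_f = 44.0 °C

Heat to bring ice to 0 °C and melt it: q₁ = 79.8×2.03×2.6 + 79.8×334.0 = 27074 J
Heat the water can supply cooling to 0 °C: 270.5×4.19×80.9 = 91691.7 J > q₁, so all ice melts.
Energy balance: 270.5×4.19×(80.9 − T) = 27074 + 79.8×4.19×(T − 0)
1133.395(80.9 − T) = 27074 + 334.362 T
91691.7 − 27074 = 1467.757 T
T = 64617.7 / 1467.757 = 44.02 °C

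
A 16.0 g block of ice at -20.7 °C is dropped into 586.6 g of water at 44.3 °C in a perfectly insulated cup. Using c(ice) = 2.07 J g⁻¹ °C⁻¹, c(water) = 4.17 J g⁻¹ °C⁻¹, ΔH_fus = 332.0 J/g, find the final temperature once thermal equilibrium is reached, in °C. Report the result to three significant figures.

T_f = 40.7 °C

Heat to bring ice to 0 °C and melt it: q₁ = 16.0×2.07×20.7 + 16.0×332.0 = 5997.6 J
Heat the water can supply cooling to 0 °C: 586.6×4.17×44.3 = 108363 J > q₁, so all ice melts.
Energy balance: 586.6×4.17×(44.3 − T) = 5997.6 + 16.0×4.17×(T − 0)
2446.122(44.3 − T) = 5997.6 + 66.72 T
108363 − 5997.6 = 2512.842 T
T = 102365.4 / 2512.842 = 40.74 °C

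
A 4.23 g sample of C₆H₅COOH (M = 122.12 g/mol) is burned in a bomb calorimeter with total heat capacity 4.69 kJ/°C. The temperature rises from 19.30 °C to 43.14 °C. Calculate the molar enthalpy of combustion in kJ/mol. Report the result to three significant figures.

ΔH = -3230 kJ/mol

ΔT = 43.14 − 19.30 = 23.84 °C
q_cal = C_cal × ΔT = 4.69 × 23.84 = 111.8096 kJ
n = 4.23 / 122.12 = 0.03464 mol
q_rxn = −q_cal = -111.8096 kJ
ΔH = -111.8096 / 0.03464 = -3228 kJ/mol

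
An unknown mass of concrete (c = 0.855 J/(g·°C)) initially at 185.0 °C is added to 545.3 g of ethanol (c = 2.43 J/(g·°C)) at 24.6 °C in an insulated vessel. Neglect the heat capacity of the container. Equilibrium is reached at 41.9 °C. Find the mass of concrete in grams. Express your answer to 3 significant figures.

m = 187 g

q_gained = (545.3 × 2.43) × (41.9 − 24.6) = 22920 J
q_lost = m × 0.855 × (185.0 − 41.9) = 122.3505 m
m = 22920 / 122.3505 = 187 g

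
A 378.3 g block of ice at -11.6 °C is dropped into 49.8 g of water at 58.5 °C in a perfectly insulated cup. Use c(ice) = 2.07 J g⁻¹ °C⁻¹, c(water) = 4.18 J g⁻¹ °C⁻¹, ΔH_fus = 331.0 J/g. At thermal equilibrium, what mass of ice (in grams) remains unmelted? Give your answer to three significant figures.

m_ice remaining = 369 g

Heat to warm all ice to 0 °C: 378.3×2.07×11.6 = 9083.7 J
Heat released by water cooling to 0 °C: 49.8×4.18×58.5 = 12178 J
12178 J < 9083.7 + 378.3×331.0 = 134301.0 J, so not all ice melts; final T = 0 °C.
Heat left for melting: 12178 − 9083.7 = 3094.3 J
Mass melted = 3094.3 / 331.0 = 9.348 g
Ice remaining = 378.3 − 9.348 = 368.952 g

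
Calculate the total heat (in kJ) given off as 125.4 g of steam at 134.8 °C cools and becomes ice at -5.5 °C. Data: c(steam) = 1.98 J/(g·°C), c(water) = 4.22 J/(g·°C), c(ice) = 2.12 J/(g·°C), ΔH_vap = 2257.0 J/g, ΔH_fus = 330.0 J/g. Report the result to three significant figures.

q1 (cool steam 134.8→100 °C): 125.4 × 1.98 × 34.8 = 8641 J
q2 (condense at 100 °C): 125.4 × 2257.0 = 283028 J
q3 (cool water 100→0 °C): 125.4 × 4.22 × 100.0 = 52919 J
q4 (freeze at 0 °C): 125.4 × 330.0 = 41382 J
q5 (cool ice 0→-5.5 °C): 125.4 × 2.12 × 5.5 = 1462 J
Total: 8641 + 283028 + 52919 + 41382 + 1462 = 387432 J = 387 kJ

q = 387 kJ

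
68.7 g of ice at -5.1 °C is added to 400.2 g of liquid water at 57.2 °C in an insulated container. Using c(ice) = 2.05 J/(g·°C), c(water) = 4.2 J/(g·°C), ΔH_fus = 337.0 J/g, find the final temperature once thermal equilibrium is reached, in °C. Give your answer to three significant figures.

T_f = 36.7 °C

Heat to bring ice to 0 °C and melt it: q₁ = 68.7×2.05×5.1 + 68.7×337.0 = 23870 J
Heat the water can supply cooling to 0 °C: 400.2×4.2×57.2 = 96144.0 J > q₁, so all ice melts.
Energy balance: 400.2×4.2×(57.2 − T) = 23870 + 68.7×4.2×(T − 0)
1680.84(57.2 − T) = 23870 + 288.54 T
96144.0 − 23870 = 1969.38 T
T = 72274.0 / 1969.38 = 36.70 °C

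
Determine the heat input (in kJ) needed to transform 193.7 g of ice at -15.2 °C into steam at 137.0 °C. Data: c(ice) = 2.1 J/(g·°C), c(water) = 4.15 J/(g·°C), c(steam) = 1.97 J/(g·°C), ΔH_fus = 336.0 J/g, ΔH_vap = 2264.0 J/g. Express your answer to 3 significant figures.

q1 (heat ice -15.2→0.0 °C): 193.7 × 2.1 × 15.2 = 6183 J
q2 (melt at 0 °C): 193.7 × 336.0 = 65083 J
q3 (heat water 0.0→100.0 °C): 193.7 × 4.15 × 100.0 = 80386 J
q4 (vaporize at 100 °C): 193.7 × 2264.0 = 438537 J
q5 (heat steam 100.0→137.0 °C): 193.7 × 1.97 × 37.0 = 14119 J
Total: 6183 + 65083 + 80386 + 438537 + 14119 = 604308 J = 604 kJ

q = 604 kJ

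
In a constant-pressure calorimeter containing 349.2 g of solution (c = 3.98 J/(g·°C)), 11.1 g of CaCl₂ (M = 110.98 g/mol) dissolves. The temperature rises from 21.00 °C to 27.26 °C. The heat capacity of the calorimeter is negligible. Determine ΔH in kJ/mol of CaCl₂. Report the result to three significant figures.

|ΔT| = |27.26 − 21.00| = 6.26 °C
|q_surr| = (349.2 × 3.98) × 6.26 = 1389.816 × 6.26 = 8700 J
n(CaCl₂) = 11.1 / 110.98 = 0.1000 mol
Temperature rose, so q_rxn = −|q_surr| = -8.700 kJ
ΔH = q_rxn / n = -87.00 kJ/mol

ΔH = -87.0 kJ/mol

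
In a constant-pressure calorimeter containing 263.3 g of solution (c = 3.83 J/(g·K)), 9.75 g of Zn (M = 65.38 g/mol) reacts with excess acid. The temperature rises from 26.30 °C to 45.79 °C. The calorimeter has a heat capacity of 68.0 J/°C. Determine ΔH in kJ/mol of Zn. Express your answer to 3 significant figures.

ΔH = -141 kJ/mol

|ΔT| = |45.79 − 26.30| = 19.49 °C
|q_surr| = (263.3 × 3.83 + 68.0) × 19.49 = 1076.439 × 19.49 = 20980 J
n(Zn) = 9.75 / 65.38 = 0.1491 mol
Temperature rose, so q_rxn = −|q_surr| = -20.98 kJ
ΔH = q_rxn / n = -140.7 kJ/mol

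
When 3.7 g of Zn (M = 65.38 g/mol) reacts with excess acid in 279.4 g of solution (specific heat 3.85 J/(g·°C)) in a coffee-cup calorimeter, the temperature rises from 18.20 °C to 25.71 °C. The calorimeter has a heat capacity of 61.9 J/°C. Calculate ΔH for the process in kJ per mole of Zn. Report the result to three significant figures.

|ΔT| = |25.71 − 18.20| = 7.51 °C
|q_surr| = (279.4 × 3.85 + 61.9) × 7.51 = 1137.59 × 7.51 = 8543 J
n(Zn) = 3.7 / 65.38 = 0.05659 mol
Temperature rose, so q_rxn = −|q_surr| = -8.543 kJ
ΔH = q_rxn / n = -151.0 kJ/mol

ΔH = -151 kJ/mol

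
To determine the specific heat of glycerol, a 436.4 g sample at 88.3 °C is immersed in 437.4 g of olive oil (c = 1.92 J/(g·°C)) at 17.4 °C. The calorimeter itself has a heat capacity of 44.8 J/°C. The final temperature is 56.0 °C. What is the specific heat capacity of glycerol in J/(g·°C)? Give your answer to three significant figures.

c = 2.42 J/(g·°C)

q_gained = (437.4 × 1.92 + 44.8) × (56.0 − 17.4) = 34150 J
q_lost = 436.4 × c × (88.3 − 56.0) = 14095.72 c
Set equal: c = 34150 / 14095.72 = 2.42 J/(g·°C)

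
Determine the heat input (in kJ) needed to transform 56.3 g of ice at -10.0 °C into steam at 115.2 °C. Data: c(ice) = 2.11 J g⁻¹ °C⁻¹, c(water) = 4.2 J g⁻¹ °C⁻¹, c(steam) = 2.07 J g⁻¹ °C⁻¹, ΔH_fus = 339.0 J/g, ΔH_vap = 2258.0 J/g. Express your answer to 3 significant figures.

q = 173 kJ

q1 (heat ice -10.0→0.0 °C): 56.3 × 2.11 × 10.0 = 1188 J
q2 (melt at 0 °C): 56.3 × 339.0 = 19086 J
q3 (heat water 0.0→100.0 °C): 56.3 × 4.2 × 100.0 = 23646 J
q4 (vaporize at 100 °C): 56.3 × 2258.0 = 127125 J
q5 (heat steam 100.0→115.2 °C): 56.3 × 2.07 × 15.2 = 1771 J
Total: 1188 + 19086 + 23646 + 127125 + 1771 = 172816 J = 173 kJ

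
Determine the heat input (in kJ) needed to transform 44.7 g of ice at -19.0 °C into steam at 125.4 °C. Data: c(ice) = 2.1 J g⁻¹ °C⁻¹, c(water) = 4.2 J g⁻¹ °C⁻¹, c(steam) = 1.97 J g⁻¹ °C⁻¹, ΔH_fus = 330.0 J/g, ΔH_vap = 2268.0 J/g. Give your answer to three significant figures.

q = 139 kJ

q1 (heat ice -19.0→0.0 °C): 44.7 × 2.1 × 19.0 = 1784 J
q2 (melt at 0 °C): 44.7 × 330.0 = 14751 J
q3 (heat water 0.0→100.0 °C): 44.7 × 4.2 × 100.0 = 18774 J
q4 (vaporize at 100 °C): 44.7 × 2268.0 = 101380 J
q5 (heat steam 100.0→125.4 °C): 44.7 × 1.97 × 25.4 = 2237 J
Total: 1784 + 14751 + 18774 + 101380 + 2237 = 138926 J = 139 kJ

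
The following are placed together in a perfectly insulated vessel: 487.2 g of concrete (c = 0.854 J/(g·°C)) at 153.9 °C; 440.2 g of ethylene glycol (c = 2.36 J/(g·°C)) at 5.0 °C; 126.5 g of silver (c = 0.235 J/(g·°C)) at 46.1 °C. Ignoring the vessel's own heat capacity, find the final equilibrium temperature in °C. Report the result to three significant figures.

Σ mᵢcᵢ(T − Tᵢ) = 0  ⇒  T = Σ mᵢcᵢTᵢ / Σ mᵢcᵢ
Σ mᵢcᵢ = 487.2×0.854 + 440.2×2.36 + 126.5×0.235 = 1484.6683
Σ mᵢcᵢTᵢ = 416.0688×153.9 + 1038.872×5.0 + 29.7275×46.1 = 70598
T = 70598 / 1484.6683 = 47.55 °C

T_f = 47.6 °C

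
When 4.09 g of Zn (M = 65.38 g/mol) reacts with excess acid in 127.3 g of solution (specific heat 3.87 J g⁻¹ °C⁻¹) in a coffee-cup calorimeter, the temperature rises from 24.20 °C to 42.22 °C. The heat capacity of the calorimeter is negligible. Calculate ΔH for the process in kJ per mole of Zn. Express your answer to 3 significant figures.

ΔH = -142 kJ/mol

|ΔT| = |42.22 − 24.20| = 18.02 °C
|q_surr| = (127.3 × 3.87) × 18.02 = 492.651 × 18.02 = 8878 J
n(Zn) = 4.09 / 65.38 = 0.06256 mol
Temperature rose, so q_rxn = −|q_surr| = -8.878 kJ
ΔH = q_rxn / n = -141.9 kJ/mol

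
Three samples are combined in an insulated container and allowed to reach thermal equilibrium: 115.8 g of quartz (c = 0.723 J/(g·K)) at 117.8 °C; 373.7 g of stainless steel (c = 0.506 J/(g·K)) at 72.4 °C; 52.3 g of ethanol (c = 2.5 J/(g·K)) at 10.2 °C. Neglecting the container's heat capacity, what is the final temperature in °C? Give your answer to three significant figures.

T_f = 61.7 °C

Σ mᵢcᵢ(T − Tᵢ) = 0  ⇒  T = Σ mᵢcᵢTᵢ / Σ mᵢcᵢ
Σ mᵢcᵢ = 115.8×0.723 + 373.7×0.506 + 52.3×2.5 = 403.5656
Σ mᵢcᵢTᵢ = 83.7234×117.8 + 189.0922×72.4 + 130.75×10.2 = 24887
T = 24887 / 403.5656 = 61.67 °C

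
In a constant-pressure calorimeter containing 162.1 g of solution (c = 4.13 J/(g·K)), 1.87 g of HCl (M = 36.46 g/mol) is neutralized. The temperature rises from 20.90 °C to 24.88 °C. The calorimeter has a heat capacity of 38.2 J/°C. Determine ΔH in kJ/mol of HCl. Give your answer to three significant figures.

|ΔT| = |24.88 − 20.90| = 3.98 °C
|q_surr| = (162.1 × 4.13 + 38.2) × 3.98 = 707.673 × 3.98 = 2817 J
n(HCl) = 1.87 / 36.46 = 0.05129 mol
Temperature rose, so q_rxn = −|q_surr| = -2.817 kJ
ΔH = q_rxn / n = -54.92 kJ/mol

ΔH = -54.9 kJ/mol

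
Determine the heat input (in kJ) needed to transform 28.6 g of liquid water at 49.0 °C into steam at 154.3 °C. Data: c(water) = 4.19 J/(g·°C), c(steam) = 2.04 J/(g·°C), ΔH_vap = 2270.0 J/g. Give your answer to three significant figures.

q1 (heat water 49.0→100.0 °C): 28.6 × 4.19 × 51.0 = 6112 J
q2 (vaporize at 100 °C): 28.6 × 2270.0 = 64922 J
q3 (heat steam 100.0→154.3 °C): 28.6 × 2.04 × 54.3 = 3168 J
Total: 6112 + 64922 + 3168 = 74202 J = 74.2 kJ

q = 74.2 kJ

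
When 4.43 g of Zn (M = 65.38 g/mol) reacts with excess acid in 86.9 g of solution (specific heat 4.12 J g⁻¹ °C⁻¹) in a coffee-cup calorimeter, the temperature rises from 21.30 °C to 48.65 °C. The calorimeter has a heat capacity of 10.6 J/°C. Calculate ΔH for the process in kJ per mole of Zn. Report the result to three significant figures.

|ΔT| = |48.65 − 21.30| = 27.35 °C
|q_surr| = (86.9 × 4.12 + 10.6) × 27.35 = 368.628 × 27.35 = 10080 J
n(Zn) = 4.43 / 65.38 = 0.06776 mol
Temperature rose, so q_rxn = −|q_surr| = -10.08 kJ
ΔH = q_rxn / n = -148.8 kJ/mol

ΔH = -149 kJ/mol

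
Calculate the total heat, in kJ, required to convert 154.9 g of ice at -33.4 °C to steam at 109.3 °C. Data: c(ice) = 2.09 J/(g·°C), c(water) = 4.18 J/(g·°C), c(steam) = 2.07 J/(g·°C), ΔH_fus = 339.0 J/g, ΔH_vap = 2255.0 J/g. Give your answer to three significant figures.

q = 480 kJ

q1 (heat ice -33.4→0.0 °C): 154.9 × 2.09 × 33.4 = 10813 J
q2 (melt at 0 °C): 154.9 × 339.0 = 52511 J
q3 (heat water 0.0→100.0 °C): 154.9 × 4.18 × 100.0 = 64748 J
q4 (vaporize at 100 °C): 154.9 × 2255.0 = 349300 J
q5 (heat steam 100.0→109.3 °C): 154.9 × 2.07 × 9.3 = 2982 J
Total: 10813 + 52511 + 64748 + 349300 + 2982 = 480354 J = 480 kJ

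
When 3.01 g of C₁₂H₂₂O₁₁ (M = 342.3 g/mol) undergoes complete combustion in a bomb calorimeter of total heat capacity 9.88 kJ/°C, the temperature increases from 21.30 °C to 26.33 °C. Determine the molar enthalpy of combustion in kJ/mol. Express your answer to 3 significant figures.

ΔH = -5650 kJ/mol

ΔT = 26.33 − 21.30 = 5.03 °C
q_cal = C_cal × ΔT = 9.88 × 5.03 = 49.6964 kJ
n = 3.01 / 342.3 = 0.008793 mol
q_rxn = −q_cal = -49.6964 kJ
ΔH = -49.6964 / 0.008793 = -5652 kJ/mol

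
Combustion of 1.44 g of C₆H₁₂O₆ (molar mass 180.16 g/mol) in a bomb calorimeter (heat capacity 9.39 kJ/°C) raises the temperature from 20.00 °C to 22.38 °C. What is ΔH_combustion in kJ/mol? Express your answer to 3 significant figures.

ΔT = 22.38 − 20.00 = 2.38 °C
q_cal = C_cal × ΔT = 9.39 × 2.38 = 22.3482 kJ
n = 1.44 / 180.16 = 0.007993 mol
q_rxn = −q_cal = -22.3482 kJ
ΔH = -22.3482 / 0.007993 = -2796 kJ/mol

ΔH = -2800 kJ/mol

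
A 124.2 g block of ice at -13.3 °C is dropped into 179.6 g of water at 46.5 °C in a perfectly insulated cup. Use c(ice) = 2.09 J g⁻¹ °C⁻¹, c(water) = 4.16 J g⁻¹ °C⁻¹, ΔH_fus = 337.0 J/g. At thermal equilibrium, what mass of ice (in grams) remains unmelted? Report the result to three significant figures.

Heat to warm all ice to 0 °C: 124.2×2.09×13.3 = 3452.4 J
Heat released by water cooling to 0 °C: 179.6×4.16×46.5 = 34742 J
34742 J < 3452.4 + 124.2×337.0 = 45307.8 J, so not all ice melts; final T = 0 °C.
Heat left for melting: 34742 − 3452.4 = 31289.6 J
Mass melted = 31289.6 / 337.0 = 92.85 g
Ice remaining = 124.2 − 92.85 = 31.35 g

m_ice remaining = 31.4 g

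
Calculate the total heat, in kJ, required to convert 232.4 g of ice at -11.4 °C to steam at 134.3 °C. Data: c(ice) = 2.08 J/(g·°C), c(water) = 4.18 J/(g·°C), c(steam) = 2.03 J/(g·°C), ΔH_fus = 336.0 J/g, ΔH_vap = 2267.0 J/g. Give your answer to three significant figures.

q = 724 kJ

q1 (heat ice -11.4→0.0 °C): 232.4 × 2.08 × 11.4 = 5511 J
q2 (melt at 0 °C): 232.4 × 336.0 = 78086 J
q3 (heat water 0.0→100.0 °C): 232.4 × 4.18 × 100.0 = 97143 J
q4 (vaporize at 100 °C): 232.4 × 2267.0 = 526851 J
q5 (heat steam 100.0→134.3 °C): 232.4 × 2.03 × 34.3 = 16182 J
Total: 5511 + 78086 + 97143 + 526851 + 16182 = 723773 J = 724 kJ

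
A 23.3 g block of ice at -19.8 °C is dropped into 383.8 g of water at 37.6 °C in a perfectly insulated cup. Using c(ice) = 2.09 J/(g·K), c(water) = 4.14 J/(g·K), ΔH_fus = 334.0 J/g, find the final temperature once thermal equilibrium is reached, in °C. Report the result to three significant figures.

T_f = 30.3 °C

Heat to bring ice to 0 °C and melt it: q₁ = 23.3×2.09×19.8 + 23.3×334.0 = 8746.4 J
Heat the water can supply cooling to 0 °C: 383.8×4.14×37.6 = 59743.8 J > q₁, so all ice melts.
Energy balance: 383.8×4.14×(37.6 − T) = 8746.4 + 23.3×4.14×(T − 0)
1588.932(37.6 − T) = 8746.4 + 96.462 T
59743.8 − 8746.4 = 1685.394 T
T = 50997.4 / 1685.394 = 30.26 °C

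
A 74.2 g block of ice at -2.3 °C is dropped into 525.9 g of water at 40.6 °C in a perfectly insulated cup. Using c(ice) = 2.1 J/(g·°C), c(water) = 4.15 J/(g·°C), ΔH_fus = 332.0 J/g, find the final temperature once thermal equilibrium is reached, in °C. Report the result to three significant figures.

T_f = 25.5 °C

Heat to bring ice to 0 °C and melt it: q₁ = 74.2×2.1×2.3 + 74.2×332.0 = 24993 J
Heat the water can supply cooling to 0 °C: 525.9×4.15×40.6 = 88608.9 J > q₁, so all ice melts.
Energy balance: 525.9×4.15×(40.6 − T) = 24993 + 74.2×4.15×(T − 0)
2182.485(40.6 − T) = 24993 + 307.93 T
88608.9 − 24993 = 2490.415 T
T = 63615.9 / 2490.415 = 25.54 °C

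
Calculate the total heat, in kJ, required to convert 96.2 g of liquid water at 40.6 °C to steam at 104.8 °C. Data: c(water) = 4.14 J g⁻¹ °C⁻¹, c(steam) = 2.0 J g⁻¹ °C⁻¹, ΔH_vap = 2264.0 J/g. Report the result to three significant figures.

q1 (heat water 40.6→100.0 °C): 96.2 × 4.14 × 59.4 = 23657 J
q2 (vaporize at 100 °C): 96.2 × 2264.0 = 217797 J
q3 (heat steam 100.0→104.8 °C): 96.2 × 2.0 × 4.8 = 924 J
Total: 23657 + 217797 + 924 = 242378 J = 242 kJ

q = 242 kJ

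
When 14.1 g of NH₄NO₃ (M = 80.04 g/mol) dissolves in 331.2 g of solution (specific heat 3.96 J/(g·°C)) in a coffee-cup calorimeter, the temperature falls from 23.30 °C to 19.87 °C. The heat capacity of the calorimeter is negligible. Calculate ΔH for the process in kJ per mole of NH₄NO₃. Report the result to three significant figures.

|ΔT| = |19.87 − 23.30| = 3.43 °C
|q_surr| = (331.2 × 3.96) × 3.43 = 1311.552 × 3.43 = 4499 J
n(NH₄NO₃) = 14.1 / 80.04 = 0.1762 mol
Temperature fell, so q_rxn = +|q_surr| = 4.499 kJ
ΔH = q_rxn / n = 25.53 kJ/mol

ΔH = 25.5 kJ/mol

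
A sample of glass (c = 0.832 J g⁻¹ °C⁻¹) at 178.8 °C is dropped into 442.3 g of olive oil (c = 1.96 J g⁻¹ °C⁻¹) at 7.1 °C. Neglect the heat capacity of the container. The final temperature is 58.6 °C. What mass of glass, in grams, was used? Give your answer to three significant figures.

m = 446 g

q_gained = (442.3 × 1.96) × (58.6 − 7.1) = 44650 J
q_lost = m × 0.832 × (178.8 − 58.6) = 100.0064 m
m = 44650 / 100.0064 = 446 g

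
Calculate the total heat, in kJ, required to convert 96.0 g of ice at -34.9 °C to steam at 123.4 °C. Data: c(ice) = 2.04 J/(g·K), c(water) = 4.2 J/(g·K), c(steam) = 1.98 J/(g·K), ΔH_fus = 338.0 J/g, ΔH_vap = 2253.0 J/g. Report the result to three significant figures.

q = 300 kJ

q1 (heat ice -34.9→0.0 °C): 96.0 × 2.04 × 34.9 = 6835 J
q2 (melt at 0 °C): 96.0 × 338.0 = 32448 J
q3 (heat water 0.0→100.0 °C): 96.0 × 4.2 × 100.0 = 40320 J
q4 (vaporize at 100 °C): 96.0 × 2253.0 = 216288 J
q5 (heat steam 100.0→123.4 °C): 96.0 × 1.98 × 23.4 = 4448 J
Total: 6835 + 32448 + 40320 + 216288 + 4448 = 300339 J = 300 kJ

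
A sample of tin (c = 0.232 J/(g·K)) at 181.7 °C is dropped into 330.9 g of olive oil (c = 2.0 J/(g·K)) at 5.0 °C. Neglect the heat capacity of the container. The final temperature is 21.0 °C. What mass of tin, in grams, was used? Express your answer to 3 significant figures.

m = 284 g

q_gained = (330.9 × 2.0) × (21.0 − 5.0) = 10590 J
q_lost = m × 0.232 × (181.7 − 21.0) = 37.2824 m
m = 10590 / 37.2824 = 284 g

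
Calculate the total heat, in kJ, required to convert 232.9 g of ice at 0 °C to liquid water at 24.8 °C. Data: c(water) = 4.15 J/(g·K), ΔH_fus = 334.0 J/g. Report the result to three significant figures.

q1 (melt at 0 °C): 232.9 × 334.0 = 77789 J
q2 (heat water 0.0→24.8 °C): 232.9 × 4.15 × 24.8 = 23970 J
Total: 77789 + 23970 = 101759 J = 102 kJ

q = 102 kJ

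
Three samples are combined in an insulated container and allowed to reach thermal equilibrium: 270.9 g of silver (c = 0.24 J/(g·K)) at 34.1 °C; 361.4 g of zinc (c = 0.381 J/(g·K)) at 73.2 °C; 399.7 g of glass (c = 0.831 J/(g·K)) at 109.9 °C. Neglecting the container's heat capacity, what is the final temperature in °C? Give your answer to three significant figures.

T_f = 91.2 °C

Σ mᵢcᵢ(T − Tᵢ) = 0  ⇒  T = Σ mᵢcᵢTᵢ / Σ mᵢcᵢ
Σ mᵢcᵢ = 270.9×0.24 + 361.4×0.381 + 399.7×0.831 = 534.8601
Σ mᵢcᵢTᵢ = 65.016×34.1 + 137.6934×73.2 + 332.1507×109.9 = 48800
T = 48800 / 534.8601 = 91.24 °C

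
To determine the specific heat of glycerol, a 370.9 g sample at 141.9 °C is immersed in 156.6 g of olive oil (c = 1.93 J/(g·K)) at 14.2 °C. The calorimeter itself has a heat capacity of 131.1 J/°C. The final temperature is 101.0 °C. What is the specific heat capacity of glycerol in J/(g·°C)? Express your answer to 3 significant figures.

c = 2.48 J/(g·°C)

q_gained = (156.6 × 1.93 + 131.1) × (101.0 − 14.2) = 37610 J
q_lost = 370.9 × c × (141.9 − 101.0) = 15169.81 c
Set equal: c = 37610 / 15169.81 = 2.48 J/(g·°C)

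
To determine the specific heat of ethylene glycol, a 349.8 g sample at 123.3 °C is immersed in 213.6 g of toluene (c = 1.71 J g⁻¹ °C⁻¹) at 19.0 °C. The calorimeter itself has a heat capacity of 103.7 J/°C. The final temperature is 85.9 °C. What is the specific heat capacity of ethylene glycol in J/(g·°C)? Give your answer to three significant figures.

q_gained = (213.6 × 1.71 + 103.7) × (85.9 − 19.0) = 31370 J
q_lost = 349.8 × c × (123.3 − 85.9) = 13082.52 c
Set equal: c = 31370 / 13082.52 = 2.40 J/(g·°C)

c = 2.40 J/(g·°C)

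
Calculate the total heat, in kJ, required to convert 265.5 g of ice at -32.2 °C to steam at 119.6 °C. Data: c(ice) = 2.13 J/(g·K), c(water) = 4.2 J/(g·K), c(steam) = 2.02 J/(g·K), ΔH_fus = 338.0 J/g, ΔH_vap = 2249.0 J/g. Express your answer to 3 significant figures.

q = 827 kJ

q1 (heat ice -32.2→0.0 °C): 265.5 × 2.13 × 32.2 = 18210 J
q2 (melt at 0 °C): 265.5 × 338.0 = 89739 J
q3 (heat water 0.0→100.0 °C): 265.5 × 4.2 × 100.0 = 111510 J
q4 (vaporize at 100 °C): 265.5 × 2249.0 = 597110 J
q5 (heat steam 100.0→119.6 °C): 265.5 × 2.02 × 19.6 = 10512 J
Total: 18210 + 89739 + 111510 + 597110 + 10512 = 827081 J = 827 kJ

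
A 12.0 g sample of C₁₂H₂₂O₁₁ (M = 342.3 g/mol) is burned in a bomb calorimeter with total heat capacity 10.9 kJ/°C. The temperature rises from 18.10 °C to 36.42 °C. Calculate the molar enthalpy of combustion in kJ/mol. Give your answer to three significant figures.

ΔH = -5700 kJ/mol

ΔT = 36.42 − 18.10 = 18.32 °C
q_cal = C_cal × ΔT = 10.9 × 18.32 = 199.688 kJ
n = 12.0 / 342.3 = 0.03506 mol
q_rxn = −q_cal = -199.688 kJ
ΔH = -199.688 / 0.03506 = -5696 kJ/mol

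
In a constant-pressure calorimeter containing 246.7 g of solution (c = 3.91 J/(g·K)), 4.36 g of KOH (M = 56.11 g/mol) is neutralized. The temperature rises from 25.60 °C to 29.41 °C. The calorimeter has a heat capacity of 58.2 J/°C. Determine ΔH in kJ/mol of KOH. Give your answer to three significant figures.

ΔH = -50.1 kJ/mol

|ΔT| = |29.41 − 25.60| = 3.81 °C
|q_surr| = (246.7 × 3.91 + 58.2) × 3.81 = 1022.797 × 3.81 = 3896.9 J
n(KOH) = 4.36 / 56.11 = 0.077705 mol
Temperature rose, so q_rxn = −|q_surr| = -3.8969 kJ
ΔH = q_rxn / n = -50.1499 kJ/mol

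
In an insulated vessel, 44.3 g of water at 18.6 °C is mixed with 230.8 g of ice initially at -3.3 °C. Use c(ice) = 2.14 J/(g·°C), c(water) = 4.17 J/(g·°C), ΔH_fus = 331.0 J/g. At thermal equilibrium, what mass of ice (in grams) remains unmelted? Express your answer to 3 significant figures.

m_ice remaining = 225 g

Heat to warm all ice to 0 °C: 230.8×2.14×3.3 = 1629.9 J
Heat released by water cooling to 0 °C: 44.3×4.17×18.6 = 3436.0 J
3436.0 J < 1629.9 + 230.8×331.0 = 78024.7 J, so not all ice melts; final T = 0 °C.
Heat left for melting: 3436.0 − 1629.9 = 1806.1 J
Mass melted = 1806.1 / 331.0 = 5.456 g
Ice remaining = 230.8 − 5.456 = 225.344 g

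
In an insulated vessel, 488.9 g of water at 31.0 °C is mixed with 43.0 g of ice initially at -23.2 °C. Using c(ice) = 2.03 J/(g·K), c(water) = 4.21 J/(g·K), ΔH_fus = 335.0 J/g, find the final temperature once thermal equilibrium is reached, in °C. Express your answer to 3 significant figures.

T_f = 21.2 °C

Heat to bring ice to 0 °C and melt it: q₁ = 43.0×2.03×23.2 + 43.0×335.0 = 16430 J
Heat the water can supply cooling to 0 °C: 488.9×4.21×31.0 = 63806.3 J > q₁, so all ice melts.
Energy balance: 488.9×4.21×(31.0 − T) = 16430 + 43.0×4.21×(T − 0)
2058.269(31.0 − T) = 16430 + 181.03 T
63806.3 − 16430 = 2239.299 T
T = 47376.3 / 2239.299 = 21.16 °C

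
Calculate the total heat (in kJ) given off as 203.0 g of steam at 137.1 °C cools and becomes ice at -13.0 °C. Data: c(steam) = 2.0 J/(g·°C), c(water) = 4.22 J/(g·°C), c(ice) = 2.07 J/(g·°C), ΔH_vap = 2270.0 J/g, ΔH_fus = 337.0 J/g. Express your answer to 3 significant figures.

q1 (cool steam 137.1→100 °C): 203.0 × 2.0 × 37.1 = 15063 J
q2 (condense at 100 °C): 203.0 × 2270.0 = 460810 J
q3 (cool water 100→0 °C): 203.0 × 4.22 × 100.0 = 85666 J
q4 (freeze at 0 °C): 203.0 × 337.0 = 68411 J
q5 (cool ice 0→-13.0 °C): 203.0 × 2.07 × 13.0 = 5463 J
Total: 15063 + 460810 + 85666 + 68411 + 5463 = 635413 J = 635 kJ

q = 635 kJ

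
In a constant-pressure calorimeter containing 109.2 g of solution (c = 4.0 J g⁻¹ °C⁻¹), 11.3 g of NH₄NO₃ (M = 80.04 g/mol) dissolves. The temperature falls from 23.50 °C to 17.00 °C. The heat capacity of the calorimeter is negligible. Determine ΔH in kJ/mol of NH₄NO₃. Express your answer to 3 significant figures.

ΔH = 20.1 kJ/mol

|ΔT| = |17.00 − 23.50| = 6.50 °C
|q_surr| = (109.2 × 4.0) × 6.50 = 436.8 × 6.50 = 2839 J
n(NH₄NO₃) = 11.3 / 80.04 = 0.1412 mol
Temperature fell, so q_rxn = +|q_surr| = 2.839 kJ
ΔH = q_rxn / n = 20.11 kJ/mol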